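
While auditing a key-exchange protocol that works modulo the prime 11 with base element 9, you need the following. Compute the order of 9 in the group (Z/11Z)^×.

Since 9 ∈ (Z/11Z)^×, its order divides φ(11) = 11 − 1 = 10 = 2 · 5.
Divisors of 10: 1, 2, 5, 10.
Compute 9^d (mod 11) for the divisors d until we hit 1:
9^1 ≡ 9
9^2 ≡ 4
9^5 ≡ 1
Therefore the multiplicative order of 9 modulo 11 is 5.

5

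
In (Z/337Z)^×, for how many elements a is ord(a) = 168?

48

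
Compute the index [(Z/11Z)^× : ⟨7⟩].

The order of 7 must divide φ(11) = 11 − 1 = 10 = 2 · 5.
Divisors of 10: 1, 2, 5, 10.
Compute 7^d (mod 11) for the divisors d until we hit 1:
7^1 ≡ 7 (mod 11)
7^2 ≡ 5 (mod 11)
7^5 ≡ 10 (mod 11)
7^10 ≡ 1 (mod 11) ✓
The order of 7 is 10, so the subgroup it generates has 10 elements.
[(Z/11Z)^× : ⟨7⟩] = 10/10 = 1.

1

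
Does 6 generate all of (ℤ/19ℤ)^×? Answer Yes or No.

No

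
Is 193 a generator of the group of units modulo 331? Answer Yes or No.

No

φ(331) = 331 − 1 = 330 = 2 · 3 · 5 · 11.
It suffices to check that the order of 193 is not a proper divisor of 330: compute 193^(330/q) for q ∈ {2, 3, 5, 11}.
193^165 ≡ 1 (mod 331)  [q = 2: ≡ 1 ✗]
193^110 ≡ 1 (mod 331)  [q = 3: ≡ 1 ✗]
193^66 ≡ 124 (mod 331)  [q = 5: ≢ 1 ✓]
193^30 ≡ 293 (mod 331)  [q = 11: ≢ 1 ✓]
Since 193^165 ≡ 1, the order of 193 divides 165 < 330, so 193 is not a primitive root.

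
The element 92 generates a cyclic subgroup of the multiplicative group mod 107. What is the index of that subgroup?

2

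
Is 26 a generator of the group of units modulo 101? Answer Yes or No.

φ(101) = 101 − 1 = 100 = 2^2 · 5^2.
26 is a primitive root mod 101 iff 26^(φ(101)/q) ≢ 1 for every prime q | φ(101), i.e. q ∈ {2, 5}.
26^50 ≡ 100 (mod 101)  [q = 2: ≢ 1 ✓]
26^20 ≡ 36 (mod 101)  [q = 5: ≢ 1 ✓]
Every test exponent gives a nontrivial residue, hence 26 generates the full group.

Yes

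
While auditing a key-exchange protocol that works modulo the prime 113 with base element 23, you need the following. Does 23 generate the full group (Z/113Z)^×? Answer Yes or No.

Yes

φ(113) = 113 − 1 = 112 = 2^4 · 7.
23 is a primitive root mod 113 iff 23^(φ(113)/q) ≢ 1 for every prime q | φ(113), i.e. q ∈ {2, 7}.
23^56 ≡ 112 (mod 113)  [q = 2: ≢ 1 ✓]
23^16 ≡ 30 (mod 113)  [q = 7: ≢ 1 ✓]
Every test exponent gives a nontrivial residue, hence 23 generates the full group.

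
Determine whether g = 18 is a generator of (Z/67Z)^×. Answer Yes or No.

Yes

φ(67) = 67 − 1 = 66 = 2 · 3 · 11.
18 is a primitive root mod 67 iff 18^(φ(67)/q) ≢ 1 for every prime q | φ(67), i.e. q ∈ {2, 3, 11}.
18^33 ≡ 66 (mod 67)  [q = 2: ≢ 1 ✓]
18^22 ≡ 37 (mod 67)  [q = 3: ≢ 1 ✓]
18^6 ≡ 9 (mod 67)  [q = 11: ≢ 1 ✓]
All checks pass, so 18 has order 66 and is a primitive root modulo 67.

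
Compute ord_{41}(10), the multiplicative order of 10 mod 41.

ord(10) | φ(41) = 41 − 1 = 40 = 2^3 · 5.
Divisors of 40: 1, 2, 4, 5, 8, 10, 20, 40.
Test each divisor d:
10^1 ≡ 10 (mod 41)
10^2 ≡ 18 (mod 41)
10^4 ≡ 37 (mod 41)
10^5 ≡ 1 (mod 41) ✓
Therefore the multiplicative order of 10 modulo 41 is 5.

5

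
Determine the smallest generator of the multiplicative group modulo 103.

5

φ(103) = 103 − 1 = 102 = 2 · 3 · 17.
Test candidates g = 2, 3, … against the prime factors q ∈ {2, 3, 17} of φ(103): g is a generator iff g^(102/q) ≢ 1 for every such q.
g = 2: 2^51 ≡ 1 — hits 1, so not a primitive root.
g = 3: 3^51 ≡ 102; 3^34 ≡ 1 — hits 1, so not a primitive root.
g = 4: 4^51 ≡ 1 — hits 1, so not a primitive root.
g = 5: 5^51 ≡ 102; 5^34 ≡ 56; 5^6 ≡ 72 — none is 1, so 5 is a primitive root.
The smallest primitive root modulo 103 is 5.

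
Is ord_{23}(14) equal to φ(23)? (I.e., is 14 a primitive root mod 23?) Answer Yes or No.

Yes

φ(23) = 23 − 1 = 22 = 2 · 11.
It suffices to check that the order of 14 is not a proper divisor of 22: compute 14^(22/q) for q ∈ {2, 11}.
14^11 ≡ 22 (mod 23)  [q = 2: ≢ 1 ✓]
14^2 ≡ 12 (mod 23)  [q = 11: ≢ 1 ✓]
None equal 1, so ord_23(14) = 22: 14 is a primitive root.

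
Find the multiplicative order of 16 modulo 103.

By Lagrange's theorem, ord_103(16) divides φ(103) = 103 − 1 = 102 = 2 · 3 · 17.
Divisors of 102: 1, 2, 3, 6, 17, 34, 51, 102.
Test each divisor d:
16^1 ≡ 16 (mod 103)
16^2 ≡ 50 (mod 103)
16^3 ≡ 79 (mod 103)
16^6 ≡ 61 (mod 103)
16^17 ≡ 56 (mod 103)
16^34 ≡ 46 (mod 103)
16^51 ≡ 1 (mod 103) ✓
Hence ord(16) = 51.

51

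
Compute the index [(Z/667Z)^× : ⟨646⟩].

2

The order of 646 must divide φ(667) = φ(23·29) = (23−1)·(29−1) = 22·28 = 616 = 2^3 · 7 · 11.
Divisors of 616: 1, 2, 4, 7, 8, 11, 14, 22, 28, 44, 56, 77, 88, 154, 308, 616.
Compute 646^d (mod 667) for the divisors d until we hit 1:
646^1 ≡ 646 (mod 667)
646^2 ≡ 441 (mod 667)
646^4 ≡ 384 (mod 667)
646^7 ≡ 220 (mod 667)
646^8 ≡ 49 (mod 667)
646^11 ≡ 438 (mod 667)
646^14 ≡ 376 (mod 667)
646^22 ≡ 415 (mod 667)
646^28 ≡ 639 (mod 667)
646^44 ≡ 139 (mod 667)
646^56 ≡ 117 (mod 667)
646^77 ≡ 70 (mod 667)
646^88 ≡ 645 (mod 667)
646^154 ≡ 231 (mod 667)
646^308 ≡ 1 (mod 667) ✓
So ord_667(646) = 308, hence |⟨646⟩| = 308.
The index is φ(667) / ord(646) = 616 / 308 = 2.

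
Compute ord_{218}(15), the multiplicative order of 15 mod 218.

27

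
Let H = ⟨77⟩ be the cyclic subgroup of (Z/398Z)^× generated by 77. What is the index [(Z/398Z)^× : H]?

1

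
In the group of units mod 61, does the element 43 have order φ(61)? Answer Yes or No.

φ(61) = 61 − 1 = 60 = 2^2 · 3 · 5.
Test 43^(60/q) mod 61 for each prime factor q of 60:
43^30 ≡ 60 (mod 61)  [q = 2: ≢ 1 ✓]
43^20 ≡ 47 (mod 61)  [q = 3: ≢ 1 ✓]
43^12 ≡ 58 (mod 61)  [q = 5: ≢ 1 ✓]
Every test exponent gives a nontrivial residue, hence 43 generates the full group.

Yes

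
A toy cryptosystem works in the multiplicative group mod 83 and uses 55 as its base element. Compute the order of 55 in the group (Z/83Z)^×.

82

The order of 55 must divide φ(83) = 83 − 1 = 82 = 2 · 41.
Divisors of 82: 1, 2, 41, 82.
Test each divisor d:
55^1 ≡ 55
55^2 ≡ 37
55^41 ≡ 82
55^82 ≡ 1
So ord_83(55) = 82.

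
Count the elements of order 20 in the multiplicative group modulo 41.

φ(41) = 41 − 1 = 40 = 2^3 · 5.
(Z/41Z)^× is cyclic (|G| = 40); a cyclic group of order m has exactly φ(d) elements of each order d | m, and none otherwise.
20 = 2^2 · 5 divides 40, and φ(20) = 8.

8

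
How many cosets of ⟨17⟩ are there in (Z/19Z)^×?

2

ord(17) | φ(19) = 19 − 1 = 18 = 2 · 3^2.
Divisors of 18: 1, 2, 3, 6, 9, 18.
Test each divisor d:
17^1 ≡ 17
17^2 ≡ 4
17^3 ≡ 11
17^6 ≡ 7
17^9 ≡ 1
So ord_19(17) = 9, hence |⟨17⟩| = 9.
[(Z/19Z)^× : ⟨17⟩] = 18/9 = 2.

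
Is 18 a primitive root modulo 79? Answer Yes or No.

No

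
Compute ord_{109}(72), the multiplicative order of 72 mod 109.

By Lagrange's theorem, ord_109(72) divides φ(109) = 109 − 1 = 108 = 2^2 · 3^3.
Divisors of 108: 1, 2, 3, 4, 6, 9, 12, 18, 27, 36, 54, 108.
Check 72^d mod 109 for each divisor in increasing order:
72^1 ≡ 72
72^2 ≡ 61
72^3 ≡ 32
72^4 ≡ 15
72^6 ≡ 43
72^9 ≡ 68
72^12 ≡ 105
72^18 ≡ 46
72^27 ≡ 76
72^36 ≡ 45
72^54 ≡ 108
72^108 ≡ 1
The smallest such exponent is 108, so the order of 72 is 108.

108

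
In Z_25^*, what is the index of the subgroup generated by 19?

ord(19) | φ(25) = φ(5^2) = 5·(5−1) = 20 = 2^2 · 5.
Divisors of 20: 1, 2, 4, 5, 10, 20.
Evaluate successive powers at the divisors of 20:
19^1 ≡ 19
19^2 ≡ 11
19^4 ≡ 21
19^5 ≡ 24
19^10 ≡ 1
Thus |⟨19⟩| = ord(19) = 10.
[(Z/25Z)^× : ⟨19⟩] = 20/10 = 2.

2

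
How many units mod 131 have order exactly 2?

1

φ(131) = 131 − 1 = 130 = 2 · 5 · 13.
(Z/131Z)^× is cyclic (|G| = 130); a cyclic group of order m has exactly φ(d) elements of each order d | m, and none otherwise.
2 | 130, and φ(2) = 2 − 1 = 1.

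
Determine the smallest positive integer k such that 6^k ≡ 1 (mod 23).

11

By Lagrange's theorem, ord_23(6) divides φ(23) = 23 − 1 = 22 = 2 · 11.
Divisors of 22: 1, 2, 11, 22.
Test each divisor d:
6^1 ≡ 6 (mod 23)
6^2 ≡ 13 (mod 23)
6^11 ≡ 1 (mod 23) ✓
The smallest such exponent is 11, so the order of 6 is 11.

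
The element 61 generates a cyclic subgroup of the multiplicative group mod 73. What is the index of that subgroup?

By Lagrange's theorem, ord_73(61) divides φ(73) = 73 − 1 = 72 = 2^3 · 3^2.
Divisors of 72: 1, 2, 3, 4, 6, 8, 9, 12, 18, 24, 36, 72.
Compute 61^d (mod 73) for the divisors d until we hit 1:
61^1 ≡ 61 (mod 73)
61^2 ≡ 71 (mod 73)
61^3 ≡ 24 (mod 73)
61^4 ≡ 4 (mod 73)
61^6 ≡ 65 (mod 73)
61^8 ≡ 16 (mod 73)
61^9 ≡ 27 (mod 73)
61^12 ≡ 64 (mod 73)
61^18 ≡ 72 (mod 73)
61^24 ≡ 8 (mod 73)
61^36 ≡ 1 (mod 73) ✓
Thus |⟨61⟩| = ord(61) = 36.
The index is φ(73) / ord(61) = 72 / 36 = 2.

2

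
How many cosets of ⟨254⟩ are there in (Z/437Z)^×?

132

Since 254 ∈ (Z/437Z)^×, its order divides φ(437) = φ(19·23) = (19−1)·(23−1) = 18·22 = 396 = 2^2 · 3^2 · 11.
Divisors of 396: 1, 2, 3, 4, 6, 9, 11, 12, 18, 22, 33, 36, 44, 66, 99, 132, 198, 396.
Compute 254^d (mod 437) for the divisors d until we hit 1:
254^1 ≡ 254
254^2 ≡ 277
254^3 ≡ 1
So ord_437(254) = 3, hence |⟨254⟩| = 3.
[(Z/437Z)^× : ⟨254⟩] = 396/3 = 132.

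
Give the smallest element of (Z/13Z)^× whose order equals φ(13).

2

φ(13) = 13 − 1 = 12 = 2^2 · 3.
Test candidates g = 2, 3, … against the prime factors q ∈ {2, 3} of φ(13): g is a generator iff g^(12/q) ≢ 1 for every such q.
g = 2: 2^6 ≡ 12; 2^4 ≡ 3 — none is 1, so 2 is a primitive root.
Hence the least primitive root of 13 is 2.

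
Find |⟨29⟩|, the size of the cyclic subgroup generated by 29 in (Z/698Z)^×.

174

By Lagrange's theorem, ord_698(29) divides φ(698) = φ(2)·φ(349) = 1·348 = 348 = 2^2 · 3 · 29.
Divisors of 348: 1, 2, 3, 4, 6, 12, 29, 58, 87, 116, 174, 348.
Compute 29^d (mod 698) for the divisors d until we hit 1:
29^1 ≡ 29
29^2 ≡ 143
29^3 ≡ 657
29^4 ≡ 207
29^6 ≡ 285
29^12 ≡ 257
29^29 ≡ 227
29^58 ≡ 575
29^87 ≡ 697
29^116 ≡ 471
29^174 ≡ 1
The smallest such exponent is 174, so the order of 29 is 174.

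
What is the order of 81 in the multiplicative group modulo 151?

25

ord(81) | φ(151) = 151 − 1 = 150 = 2 · 3 · 5^2.
Divisors of 150: 1, 2, 3, 5, 6, 10, 15, 25, 30, 50, 75, 150.
Compute 81^d (mod 151) for the divisors d until we hit 1:
81^1 ≡ 81 (mod 151)
81^2 ≡ 68 (mod 151)
81^3 ≡ 72 (mod 151)
81^5 ≡ 64 (mod 151)
81^6 ≡ 50 (mod 151)
81^10 ≡ 19 (mod 151)
81^15 ≡ 8 (mod 151)
81^25 ≡ 1 (mod 151) ✓
So ord_151(81) = 25.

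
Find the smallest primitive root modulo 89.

φ(89) = 89 − 1 = 88 = 2^3 · 11.
g is a primitive root iff g^(88/q) ≢ 1 (mod 89) for each prime q ∈ {2, 11}.
g = 2: 2^44 ≡ 1 — hits 1, so not a primitive root.
g = 3: 3^44 ≡ 88; 3^8 ≡ 64 — none is 1, so 3 is a primitive root.
So 3 is the smallest generator of (Z/89Z)^×.

3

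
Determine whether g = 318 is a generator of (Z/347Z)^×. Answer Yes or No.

Yes

φ(347) = 347 − 1 = 346 = 2 · 173.
It suffices to check that the order of 318 is not a proper divisor of 346: compute 318^(346/q) for q ∈ {2, 173}.
318^173 ≡ 346 (mod 347)  [q = 2: ≢ 1 ✓]
318^2 ≡ 147 (mod 347)  [q = 173: ≢ 1 ✓]
None equal 1, so ord_347(318) = 346: 318 is a primitive root.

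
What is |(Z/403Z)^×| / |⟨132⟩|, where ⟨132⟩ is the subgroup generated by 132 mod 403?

6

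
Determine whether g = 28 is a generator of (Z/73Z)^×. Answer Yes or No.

φ(73) = 73 − 1 = 72 = 2^3 · 3^2.
28 is a primitive root mod 73 iff 28^(φ(73)/q) ≢ 1 for every prime q | φ(73), i.e. q ∈ {2, 3}.
28^36 ≡ 72 (mod 73)  [q = 2: ≢ 1 ✓]
28^24 ≡ 8 (mod 73)  [q = 3: ≢ 1 ✓]
None equal 1, so ord_73(28) = 72: 28 is a primitive root.

Yes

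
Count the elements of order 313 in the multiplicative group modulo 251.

0

φ(251) = 251 − 1 = 250 = 2 · 5^3.
In a cyclic group of order 250, there are φ(d) elements of order d for each divisor d of 250, and zero for non-divisors.
Since 313 ∤ 250, the count is 0.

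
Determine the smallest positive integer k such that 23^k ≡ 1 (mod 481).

By Lagrange's theorem, ord_481(23) divides φ(481) = φ(13·37) = (13−1)·(37−1) = 12·36 = 432 = 2^4 · 3^3.
Divisors of 432: 1, 2, 3, 4, 6, 8, 9, 12, 16, 18, 24, 27, 36, 48, 54, 72, 108, 144, 216, 432.
Test each divisor d:
23^1 ≡ 23 (mod 481)
23^2 ≡ 48 (mod 481)
23^3 ≡ 142 (mod 481)
23^4 ≡ 380 (mod 481)
23^6 ≡ 443 (mod 481)
23^8 ≡ 100 (mod 481)
23^9 ≡ 376 (mod 481)
23^12 ≡ 1 (mod 481) ✓
So ord_481(23) = 12.

12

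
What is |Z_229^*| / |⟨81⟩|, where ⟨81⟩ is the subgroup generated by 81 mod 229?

4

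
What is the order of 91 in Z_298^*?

148

The order of 91 must divide φ(298) = φ(2)·φ(149) = 1·148 = 148 = 2^2 · 37.
Divisors of 148: 1, 2, 4, 37, 74, 148.
Evaluate successive powers at the divisors of 148:
91^1 ≡ 91
91^2 ≡ 235
91^4 ≡ 95
91^37 ≡ 193
91^74 ≡ 297
91^148 ≡ 1
Therefore the multiplicative order of 91 modulo 298 is 148.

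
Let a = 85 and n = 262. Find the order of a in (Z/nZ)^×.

130

The order of 85 must divide φ(262) = φ(2)·φ(131) = 1·130 = 130 = 2 · 5 · 13.
Divisors of 130: 1, 2, 5, 10, 13, 26, 65, 130.
Compute 85^d (mod 262) for the divisors d until we hit 1:
85^1 ≡ 85
85^2 ≡ 151
85^5 ≡ 71
85^10 ≡ 63
85^13 ≡ 73
85^26 ≡ 89
85^65 ≡ 261
85^130 ≡ 1
The smallest such exponent is 130, so the order of 85 is 130.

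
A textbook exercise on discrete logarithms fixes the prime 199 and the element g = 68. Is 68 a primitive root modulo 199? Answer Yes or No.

φ(199) = 199 − 1 = 198 = 2 · 3^2 · 11.
An element g generates (Z/199Z)^× iff g^(198/q) ≢ 1 (mod 199) for each prime q ∈ {2, 3, 11}.
68^99 ≡ 198 (mod 199)  [q = 2: ≢ 1 ✓]
68^66 ≡ 92 (mod 199)  [q = 3: ≢ 1 ✓]
68^18 ≡ 188 (mod 199)  [q = 11: ≢ 1 ✓]
None equal 1, so ord_199(68) = 198: 68 is a primitive root.

Yes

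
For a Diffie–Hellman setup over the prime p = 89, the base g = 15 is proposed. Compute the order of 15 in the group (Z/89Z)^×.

88

By Lagrange's theorem, ord_89(15) divides φ(89) = 89 − 1 = 88 = 2^3 · 11.
Divisors of 88: 1, 2, 4, 8, 11, 22, 44, 88.
Check 15^d mod 89 for each divisor in increasing order:
15^1 ≡ 15
15^2 ≡ 47
15^4 ≡ 73
15^8 ≡ 78
15^11 ≡ 77
15^22 ≡ 55
15^44 ≡ 88
15^88 ≡ 1
Therefore the multiplicative order of 15 modulo 89 is 88.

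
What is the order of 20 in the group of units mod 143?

60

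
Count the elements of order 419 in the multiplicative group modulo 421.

0

φ(421) = 421 − 1 = 420 = 2^2 · 3 · 5 · 7.
Since (Z/421Z)^× is cyclic of order 420, the number of elements of order d is φ(d) when d | 420 and 0 otherwise.
419 does not divide 420, so no element of (Z/421Z)^× has order 419.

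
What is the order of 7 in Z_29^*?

ord(7) | φ(29) = 29 − 1 = 28 = 2^2 · 7.
Divisors of 28: 1, 2, 4, 7, 14, 28.
Test each divisor d:
7^1 ≡ 7
7^2 ≡ 20
7^4 ≡ 23
7^7 ≡ 1
The smallest such exponent is 7, so the order of 7 is 7.

7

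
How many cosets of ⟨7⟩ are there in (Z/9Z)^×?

2

By Lagrange's theorem, ord_9(7) divides φ(9) = φ(3^2) = 3·(3−1) = 6 = 2 · 3.
Divisors of 6: 1, 2, 3, 6.
Compute 7^d (mod 9) for the divisors d until we hit 1:
7^1 ≡ 7 (mod 9)
7^2 ≡ 4 (mod 9)
7^3 ≡ 1 (mod 9) ✓
The order of 7 is 3, so the subgroup it generates has 3 elements.
Index = |(Z/9Z)^×| / |⟨7⟩| = 6 / 3 = 2.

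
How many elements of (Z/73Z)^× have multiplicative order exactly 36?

12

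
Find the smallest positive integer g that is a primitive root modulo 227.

2

φ(227) = 227 − 1 = 226 = 2 · 113.
Test candidates g = 2, 3, … against the prime factors q ∈ {2, 113} of φ(227): g is a generator iff g^(226/q) ≢ 1 for every such q.
g = 2: 2^113 ≡ 226; 2^2 ≡ 4 — none is 1, so 2 is a primitive root.
The smallest primitive root modulo 227 is 2.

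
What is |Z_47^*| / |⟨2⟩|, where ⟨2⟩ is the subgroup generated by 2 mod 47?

2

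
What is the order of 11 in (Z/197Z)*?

196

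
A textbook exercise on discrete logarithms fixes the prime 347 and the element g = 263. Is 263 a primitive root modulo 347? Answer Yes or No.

φ(347) = 347 − 1 = 346 = 2 · 173.
263 is a primitive root mod 347 iff 263^(φ(347)/q) ≢ 1 for every prime q | φ(347), i.e. q ∈ {2, 173}.
263^173 ≡ 1 (mod 347)  [q = 2: ≡ 1 ✗]
263^2 ≡ 116 (mod 347)  [q = 173: ≢ 1 ✓]
Since 263^173 ≡ 1, the order of 263 divides 173 < 346, so 263 is not a primitive root.

No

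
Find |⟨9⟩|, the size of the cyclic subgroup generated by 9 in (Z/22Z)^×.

ord(9) | φ(22) = φ(2)·φ(11) = 1·10 = 10 = 2 · 5.
Divisors of 10: 1, 2, 5, 10.
Evaluate successive powers at the divisors of 10:
9^1 ≡ 9 (mod 22)
9^2 ≡ 15 (mod 22)
9^5 ≡ 1 (mod 22) ✓
Therefore the multiplicative order of 9 modulo 22 is 5.

5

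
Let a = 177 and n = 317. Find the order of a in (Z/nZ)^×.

316

ord(177) | φ(317) = 317 − 1 = 316 = 2^2 · 79.
Divisors of 316: 1, 2, 4, 79, 158, 316.
Compute 177^d (mod 317) for the divisors d until we hit 1:
177^1 ≡ 177 (mod 317)
177^2 ≡ 263 (mod 317)
177^4 ≡ 63 (mod 317)
177^79 ≡ 203 (mod 317)
177^158 ≡ 316 (mod 317)
177^316 ≡ 1 (mod 317) ✓
Therefore the multiplicative order of 177 modulo 317 is 316.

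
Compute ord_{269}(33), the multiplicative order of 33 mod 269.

268

The order of 33 must divide φ(269) = 269 − 1 = 268 = 2^2 · 67.
Divisors of 268: 1, 2, 4, 67, 134, 268.
Compute 33^d (mod 269) for the divisors d until we hit 1:
33^1 ≡ 33 (mod 269)
33^2 ≡ 13 (mod 269)
33^4 ≡ 169 (mod 269)
33^67 ≡ 82 (mod 269)
33^134 ≡ 268 (mod 269)
33^268 ≡ 1 (mod 269) ✓
Hence ord(33) = 268.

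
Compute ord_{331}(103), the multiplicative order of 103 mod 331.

165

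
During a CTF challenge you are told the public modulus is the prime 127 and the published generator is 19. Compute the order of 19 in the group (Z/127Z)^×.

By Lagrange's theorem, ord_127(19) divides φ(127) = 127 − 1 = 126 = 2 · 3^2 · 7.
Divisors of 126: 1, 2, 3, 6, 7, 9, 14, 18, 21, 42, 63, 126.
Compute 19^d (mod 127) for the divisors d until we hit 1:
19^1 ≡ 19
19^2 ≡ 107
19^3 ≡ 1
So ord_127(19) = 3.

3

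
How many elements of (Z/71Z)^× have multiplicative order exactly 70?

24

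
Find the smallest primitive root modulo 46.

φ(46) = φ(2)·φ(23) = 1·22 = 22 = 2 · 11.
Test candidates g = 2, 3, … against the prime factors q ∈ {2, 11} of φ(46): g is a generator iff g^(22/q) ≢ 1 for every such q.
g = 2: gcd(2, 46) = 2 > 1, not a unit — skip.
g = 3: 3^11 ≡ 1 — hits 1, so not a primitive root.
g = 4: gcd(4, 46) = 2 > 1, not a unit — skip.
g = 5: 5^11 ≡ 45; 5^2 ≡ 25 — none is 1, so 5 is a primitive root.
The smallest primitive root modulo 46 is 5.

5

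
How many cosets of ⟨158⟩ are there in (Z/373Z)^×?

6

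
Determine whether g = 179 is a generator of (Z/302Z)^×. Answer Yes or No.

No

φ(302) = φ(2)·φ(151) = 1·150 = 150 = 2 · 3 · 5^2.
179 is a primitive root mod 302 iff 179^(φ(302)/q) ≢ 1 for every prime q | φ(302), i.e. q ∈ {2, 3, 5}.
179^75 ≡ 301 (mod 302)  [q = 2: ≢ 1 ✓]
179^50 ≡ 1 (mod 302)  [q = 3: ≡ 1 ✗]
179^30 ≡ 159 (mod 302)  [q = 5: ≢ 1 ✓]
The check at q = 3 fails, so 179 generates a proper subgroup.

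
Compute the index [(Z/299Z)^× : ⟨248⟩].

24

Since 248 ∈ (Z/299Z)^×, its order divides φ(299) = φ(13·23) = (13−1)·(23−1) = 12·22 = 264 = 2^3 · 3 · 11.
Divisors of 264: 1, 2, 3, 4, 6, 8, 11, 12, 22, 24, 33, 44, 66, 88, 132, 264.
Check 248^d mod 299 for each divisor in increasing order:
248^1 ≡ 248 (mod 299)
248^2 ≡ 209 (mod 299)
248^3 ≡ 105 (mod 299)
248^4 ≡ 27 (mod 299)
248^6 ≡ 261 (mod 299)
248^8 ≡ 131 (mod 299)
248^11 ≡ 1 (mod 299) ✓
The order of 248 is 11, so the subgroup it generates has 11 elements.
Index = |(Z/299Z)^×| / |⟨248⟩| = 264 / 11 = 24.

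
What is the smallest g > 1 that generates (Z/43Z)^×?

3

φ(43) = 43 − 1 = 42 = 2 · 3 · 7.
Test candidates g = 2, 3, … against the prime factors q ∈ {2, 3, 7} of φ(43): g is a generator iff g^(42/q) ≢ 1 for every such q.
g = 2: 2^21 ≡ 42; 2^14 ≡ 1 — hits 1, so not a primitive root.
g = 3: 3^21 ≡ 42; 3^14 ≡ 36; 3^6 ≡ 41 — none is 1, so 3 is a primitive root.
The smallest primitive root modulo 43 is 3.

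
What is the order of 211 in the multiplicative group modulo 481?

Since 211 ∈ (Z/481Z)^×, its order divides φ(481) = φ(13·37) = (13−1)·(37−1) = 12·36 = 432 = 2^4 · 3^3.
Divisors of 432: 1, 2, 3, 4, 6, 8, 9, 12, 16, 18, 24, 27, 36, 48, 54, 72, 108, 144, 216, 432.
Evaluate successive powers at the divisors of 432:
211^1 ≡ 211 (mod 481)
211^2 ≡ 269 (mod 481)
211^3 ≡ 1 (mod 481) ✓
Hence ord(211) = 3.

3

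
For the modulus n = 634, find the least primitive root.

3

φ(634) = φ(2)·φ(317) = 1·316 = 316 = 2^2 · 79.
Test candidates g = 2, 3, … against the prime factors q ∈ {2, 79} of φ(634): g is a generator iff g^(316/q) ≢ 1 for every such q.
g = 2: gcd(2, 634) = 2 > 1, not a unit — skip.
g = 3: 3^158 ≡ 633; 3^4 ≡ 81 — none is 1, so 3 is a primitive root.
The smallest primitive root modulo 634 is 3.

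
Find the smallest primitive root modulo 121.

2

φ(121) = φ(11^2) = 11·(11−1) = 110 = 2 · 5 · 11.
g is a primitive root iff g^(110/q) ≢ 1 (mod 121) for each prime q ∈ {2, 5, 11}.
g = 2: 2^55 ≡ 120; 2^22 ≡ 81; 2^10 ≡ 56 — none is 1, so 2 is a primitive root.
So 2 is the smallest generator of (Z/121Z)^×.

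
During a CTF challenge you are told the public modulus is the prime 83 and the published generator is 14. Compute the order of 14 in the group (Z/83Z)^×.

82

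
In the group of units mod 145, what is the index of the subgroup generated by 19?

4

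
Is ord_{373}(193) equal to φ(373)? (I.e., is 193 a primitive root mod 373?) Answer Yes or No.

Yes

φ(373) = 373 − 1 = 372 = 2^2 · 3 · 31.
An element g generates (Z/373Z)^× iff g^(372/q) ≢ 1 (mod 373) for each prime q ∈ {2, 3, 31}.
193^186 ≡ 372 (mod 373)  [q = 2: ≢ 1 ✓]
193^124 ≡ 88 (mod 373)  [q = 3: ≢ 1 ✓]
193^12 ≡ 119 (mod 373)  [q = 31: ≢ 1 ✓]
All checks pass, so 193 has order 372 and is a primitive root modulo 373.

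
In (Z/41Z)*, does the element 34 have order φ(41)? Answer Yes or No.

Yes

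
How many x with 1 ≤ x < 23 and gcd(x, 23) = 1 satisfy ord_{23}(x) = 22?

10

φ(23) = 23 − 1 = 22 = 2 · 11.
(Z/23Z)^× is cyclic (|G| = 22); a cyclic group of order m has exactly φ(d) elements of each order d | m, and none otherwise.
22 = 2 · 11 divides 22, and φ(22) = 10.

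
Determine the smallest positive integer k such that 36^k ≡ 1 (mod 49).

7

By Lagrange's theorem, ord_49(36) divides φ(49) = φ(7^2) = 7·(7−1) = 42 = 2 · 3 · 7.
Divisors of 42: 1, 2, 3, 6, 7, 14, 21, 42.
Check 36^d mod 49 for each divisor in increasing order:
36^1 ≡ 36 (mod 49)
36^2 ≡ 22 (mod 49)
36^3 ≡ 8 (mod 49)
36^6 ≡ 15 (mod 49)
36^7 ≡ 1 (mod 49) ✓
Hence ord(36) = 7.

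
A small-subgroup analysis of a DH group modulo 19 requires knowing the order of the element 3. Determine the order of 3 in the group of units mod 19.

18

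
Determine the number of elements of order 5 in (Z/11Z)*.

φ(11) = 11 − 1 = 10 = 2 · 5.
Since (Z/11Z)^× is cyclic of order 10, the number of elements of order d is φ(d) when d | 10 and 0 otherwise.
5 | 10, and φ(5) = 5 − 1 = 4.

4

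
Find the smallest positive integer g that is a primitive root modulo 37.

2

φ(37) = 37 − 1 = 36 = 2^2 · 3^2.
g is a primitive root iff g^(36/q) ≢ 1 (mod 37) for each prime q ∈ {2, 3}.
g = 2: 2^18 ≡ 36; 2^12 ≡ 26 — none is 1, so 2 is a primitive root.
The smallest primitive root modulo 37 is 2.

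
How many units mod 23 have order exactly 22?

φ(23) = 23 − 1 = 22 = 2 · 11.
In a cyclic group of order 22, there are φ(d) elements of order d for each divisor d of 22, and zero for non-divisors.
22 = 2 · 11 divides 22, and φ(22) = 10.

10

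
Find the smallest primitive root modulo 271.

6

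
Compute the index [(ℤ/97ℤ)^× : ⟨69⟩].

Since 69 ∈ (Z/97Z)^×, its order divides φ(97) = 97 − 1 = 96 = 2^5 · 3.
Divisors of 96: 1, 2, 3, 4, 6, 8, 12, 16, 24, 32, 48, 96.
Check 69^d mod 97 for each divisor in increasing order:
69^1 ≡ 69 (mod 97)
69^2 ≡ 8 (mod 97)
69^3 ≡ 67 (mod 97)
69^4 ≡ 64 (mod 97)
69^6 ≡ 27 (mod 97)
69^8 ≡ 22 (mod 97)
69^12 ≡ 50 (mod 97)
69^16 ≡ 96 (mod 97)
69^24 ≡ 75 (mod 97)
69^32 ≡ 1 (mod 97) ✓
So ord_97(69) = 32, hence |⟨69⟩| = 32.
The index is φ(97) / ord(69) = 96 / 32 = 3.

3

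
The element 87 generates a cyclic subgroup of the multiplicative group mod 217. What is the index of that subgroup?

30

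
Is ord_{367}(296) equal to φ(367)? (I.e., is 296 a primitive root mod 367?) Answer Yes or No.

No

φ(367) = 367 − 1 = 366 = 2 · 3 · 61.
An element g generates (Z/367Z)^× iff g^(366/q) ≢ 1 (mod 367) for each prime q ∈ {2, 3, 61}.
296^183 ≡ 1 (mod 367)  [q = 2: ≡ 1 ✗]
296^122 ≡ 83 (mod 367)  [q = 3: ≢ 1 ✓]
296^6 ≡ 56 (mod 367)  [q = 61: ≢ 1 ✓]
296^183 ≡ 1 shows ord(296) | 183, strictly less than φ(367); not a primitive root.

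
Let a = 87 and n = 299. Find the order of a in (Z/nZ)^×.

33

The order of 87 must divide φ(299) = φ(13·23) = (13−1)·(23−1) = 12·22 = 264 = 2^3 · 3 · 11.
Divisors of 264: 1, 2, 3, 4, 6, 8, 11, 12, 22, 24, 33, 44, 66, 88, 132, 264.
Compute 87^d (mod 299) for the divisors d until we hit 1:
87^1 ≡ 87
87^2 ≡ 94
87^3 ≡ 105
87^4 ≡ 165
87^6 ≡ 261
87^8 ≡ 16
87^11 ≡ 185
87^12 ≡ 248
87^22 ≡ 139
87^24 ≡ 209
87^33 ≡ 1
So ord_299(87) = 33.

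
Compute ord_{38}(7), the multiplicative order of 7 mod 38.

3

By Lagrange's theorem, ord_38(7) divides φ(38) = φ(2)·φ(19) = 1·18 = 18 = 2 · 3^2.
Divisors of 18: 1, 2, 3, 6, 9, 18.
Compute 7^d (mod 38) for the divisors d until we hit 1:
7^1 ≡ 7
7^2 ≡ 11
7^3 ≡ 1
The smallest such exponent is 3, so the order of 7 is 3.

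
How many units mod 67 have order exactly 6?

2

φ(67) = 67 − 1 = 66 = 2 · 3 · 11.
(Z/67Z)^× is cyclic (|G| = 66); a cyclic group of order m has exactly φ(d) elements of each order d | m, and none otherwise.
6 = 2 · 3 divides 66, and φ(6) = 2.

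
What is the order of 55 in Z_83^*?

82

Since 55 ∈ (Z/83Z)^×, its order divides φ(83) = 83 − 1 = 82 = 2 · 41.
Divisors of 82: 1, 2, 41, 82.
Evaluate successive powers at the divisors of 82:
55^1 ≡ 55 (mod 83)
55^2 ≡ 37 (mod 83)
55^41 ≡ 82 (mod 83)
55^82 ≡ 1 (mod 83) ✓
So ord_83(55) = 82.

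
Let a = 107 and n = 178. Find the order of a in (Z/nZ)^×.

44

The order of 107 must divide φ(178) = φ(2)·φ(89) = 1·88 = 88 = 2^3 · 11.
Divisors of 88: 1, 2, 4, 8, 11, 22, 44, 88.
Check 107^d mod 178 for each divisor in increasing order:
107^1 ≡ 107 (mod 178)
107^2 ≡ 57 (mod 178)
107^4 ≡ 45 (mod 178)
107^8 ≡ 67 (mod 178)
107^11 ≡ 123 (mod 178)
107^22 ≡ 177 (mod 178)
107^44 ≡ 1 (mod 178) ✓
Hence ord(107) = 44.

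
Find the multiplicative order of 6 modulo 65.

12

The order of 6 must divide φ(65) = φ(5·13) = (5−1)·(13−1) = 4·12 = 48 = 2^4 · 3.
Divisors of 48: 1, 2, 3, 4, 6, 8, 12, 16, 24, 48.
Test each divisor d:
6^1 ≡ 6
6^2 ≡ 36
6^3 ≡ 21
6^4 ≡ 61
6^6 ≡ 51
6^8 ≡ 16
6^12 ≡ 1
Therefore the multiplicative order of 6 modulo 65 is 12.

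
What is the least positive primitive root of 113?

φ(113) = 113 − 1 = 112 = 2^4 · 7.
g is a primitive root iff g^(112/q) ≢ 1 (mod 113) for each prime q ∈ {2, 7}.
g = 2: 2^56 ≡ 1 — hits 1, so not a primitive root.
g = 3: 3^56 ≡ 112; 3^16 ≡ 49 — none is 1, so 3 is a primitive root.
The smallest primitive root modulo 113 is 3.

3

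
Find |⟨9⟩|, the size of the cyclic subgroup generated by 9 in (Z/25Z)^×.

ord(9) | φ(25) = φ(5^2) = 5·(5−1) = 20 = 2^2 · 5.
Divisors of 20: 1, 2, 4, 5, 10, 20.
Check 9^d mod 25 for each divisor in increasing order:
9^1 ≡ 9 (mod 25)
9^2 ≡ 6 (mod 25)
9^4 ≡ 11 (mod 25)
9^5 ≡ 24 (mod 25)
9^10 ≡ 1 (mod 25) ✓
Therefore the multiplicative order of 9 modulo 25 is 10.

10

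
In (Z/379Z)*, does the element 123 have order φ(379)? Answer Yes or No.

Yes

φ(379) = 379 − 1 = 378 = 2 · 3^3 · 7.
An element g generates (Z/379Z)^× iff g^(378/q) ≢ 1 (mod 379) for each prime q ∈ {2, 3, 7}.
123^189 ≡ 378 (mod 379)  [q = 2: ≢ 1 ✓]
123^126 ≡ 51 (mod 379)  [q = 3: ≢ 1 ✓]
123^54 ≡ 125 (mod 379)  [q = 7: ≢ 1 ✓]
None equal 1, so ord_379(123) = 378: 123 is a primitive root.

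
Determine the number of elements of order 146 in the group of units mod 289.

φ(289) = φ(17^2) = 17·(17−1) = 272 = 2^4 · 17.
(Z/289Z)^× is cyclic (|G| = 272); a cyclic group of order m has exactly φ(d) elements of each order d | m, and none otherwise.
Since 146 ∤ 272, the count is 0.

0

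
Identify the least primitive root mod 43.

3

φ(43) = 43 − 1 = 42 = 2 · 3 · 7.
Test candidates g = 2, 3, … against the prime factors q ∈ {2, 3, 7} of φ(43): g is a generator iff g^(42/q) ≢ 1 for every such q.
g = 2: 2^21 ≡ 42; 2^14 ≡ 1 — hits 1, so not a primitive root.
g = 3: 3^21 ≡ 42; 3^14 ≡ 36; 3^6 ≡ 41 — none is 1, so 3 is a primitive root.
So 3 is the smallest generator of (Z/43Z)^×.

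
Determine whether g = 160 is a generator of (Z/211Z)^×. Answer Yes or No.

φ(211) = 211 − 1 = 210 = 2 · 3 · 5 · 7.
Test 160^(210/q) mod 211 for each prime factor q of 210:
160^105 ≡ 210 (mod 211)  [q = 2: ≢ 1 ✓]
160^70 ≡ 14 (mod 211)  [q = 3: ≢ 1 ✓]
160^42 ≡ 55 (mod 211)  [q = 5: ≢ 1 ✓]
160^30 ≡ 148 (mod 211)  [q = 7: ≢ 1 ✓]
Every test exponent gives a nontrivial residue, hence 160 generates the full group.

Yes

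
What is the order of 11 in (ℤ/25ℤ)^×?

5

Since 11 ∈ (Z/25Z)^×, its order divides φ(25) = φ(5^2) = 5·(5−1) = 20 = 2^2 · 5.
Divisors of 20: 1, 2, 4, 5, 10, 20.
Check 11^d mod 25 for each divisor in increasing order:
11^1 ≡ 11 (mod 25)
11^2 ≡ 21 (mod 25)
11^4 ≡ 16 (mod 25)
11^5 ≡ 1 (mod 25) ✓
The smallest such exponent is 5, so the order of 11 is 5.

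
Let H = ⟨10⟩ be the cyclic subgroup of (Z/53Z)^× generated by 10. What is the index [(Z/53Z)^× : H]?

4

By Lagrange's theorem, ord_53(10) divides φ(53) = 53 − 1 = 52 = 2^2 · 13.
Divisors of 52: 1, 2, 4, 13, 26, 52.
Test each divisor d:
10^1 ≡ 10 (mod 53)
10^2 ≡ 47 (mod 53)
10^4 ≡ 36 (mod 53)
10^13 ≡ 1 (mod 53) ✓
Thus |⟨10⟩| = ord(10) = 13.
The index is φ(53) / ord(10) = 52 / 13 = 4.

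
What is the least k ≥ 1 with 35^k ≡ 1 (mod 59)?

29

ord(35) | φ(59) = 59 − 1 = 58 = 2 · 29.
Divisors of 58: 1, 2, 29, 58.
Test each divisor d:
35^1 ≡ 35 (mod 59)
35^2 ≡ 45 (mod 59)
35^29 ≡ 1 (mod 59) ✓
So ord_59(35) = 29.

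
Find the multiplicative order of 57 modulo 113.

28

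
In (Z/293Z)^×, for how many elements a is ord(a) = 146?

72

φ(293) = 293 − 1 = 292 = 2^2 · 73.
In a cyclic group of order 292, there are φ(d) elements of order d for each divisor d of 292, and zero for non-divisors.
146 = 2 · 73 divides 292, and φ(146) = 72.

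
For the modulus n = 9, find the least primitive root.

φ(9) = φ(3^2) = 3·(3−1) = 6 = 2 · 3.
Test candidates g = 2, 3, … against the prime factors q ∈ {2, 3} of φ(9): g is a generator iff g^(6/q) ≢ 1 for every such q.
g = 2: 2^3 ≡ 8; 2^2 ≡ 4 — none is 1, so 2 is a primitive root.
The smallest primitive root modulo 9 is 2.

2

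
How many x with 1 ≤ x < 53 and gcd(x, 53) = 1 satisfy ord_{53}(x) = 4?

2

φ(53) = 53 − 1 = 52 = 2^2 · 13.
Since (Z/53Z)^× is cyclic of order 52, the number of elements of order d is φ(d) when d | 52 and 0 otherwise.
4 = 2^2 divides 52, and φ(4) = 2.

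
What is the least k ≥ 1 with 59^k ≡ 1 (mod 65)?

Since 59 ∈ (Z/65Z)^×, its order divides φ(65) = φ(5·13) = (5−1)·(13−1) = 4·12 = 48 = 2^4 · 3.
Divisors of 48: 1, 2, 3, 4, 6, 8, 12, 16, 24, 48.
Test each divisor d:
59^1 ≡ 59 (mod 65)
59^2 ≡ 36 (mod 65)
59^3 ≡ 44 (mod 65)
59^4 ≡ 61 (mod 65)
59^6 ≡ 51 (mod 65)
59^8 ≡ 16 (mod 65)
59^12 ≡ 1 (mod 65) ✓
Hence ord(59) = 12.

12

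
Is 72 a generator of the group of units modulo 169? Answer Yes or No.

Yes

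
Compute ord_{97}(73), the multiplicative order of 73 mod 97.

24

Since 73 ∈ (Z/97Z)^×, its order divides φ(97) = 97 − 1 = 96 = 2^5 · 3.
Divisors of 96: 1, 2, 3, 4, 6, 8, 12, 16, 24, 32, 48, 96.
Test each divisor d:
73^1 ≡ 73
73^2 ≡ 91
73^3 ≡ 47
73^4 ≡ 36
73^6 ≡ 75
73^8 ≡ 35
73^12 ≡ 96
73^16 ≡ 61
73^24 ≡ 1
Hence ord(73) = 24.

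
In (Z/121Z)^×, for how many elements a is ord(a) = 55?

φ(121) = φ(11^2) = 11·(11−1) = 110 = 2 · 5 · 11.
Since (Z/121Z)^× is cyclic of order 110, the number of elements of order d is φ(d) when d | 110 and 0 otherwise.
55 = 5 · 11 divides 110, and φ(55) = 40.

40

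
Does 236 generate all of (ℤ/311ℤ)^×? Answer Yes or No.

φ(311) = 311 − 1 = 310 = 2 · 5 · 31.
236 is a primitive root mod 311 iff 236^(φ(311)/q) ≢ 1 for every prime q | φ(311), i.e. q ∈ {2, 5, 31}.
236^155 ≡ 310 (mod 311)  [q = 2: ≢ 1 ✓]
236^62 ≡ 36 (mod 311)  [q = 5: ≢ 1 ✓]
236^10 ≡ 300 (mod 311)  [q = 31: ≢ 1 ✓]
All checks pass, so 236 has order 310 and is a primitive root modulo 311.

Yes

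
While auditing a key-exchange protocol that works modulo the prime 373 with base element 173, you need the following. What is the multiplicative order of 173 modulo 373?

12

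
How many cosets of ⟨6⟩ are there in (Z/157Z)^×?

1

By Lagrange's theorem, ord_157(6) divides φ(157) = 157 − 1 = 156 = 2^2 · 3 · 13.
Divisors of 156: 1, 2, 3, 4, 6, 12, 13, 26, 39, 52, 78, 156.
Compute 6^d (mod 157) for the divisors d until we hit 1:
6^1 ≡ 6 (mod 157)
6^2 ≡ 36 (mod 157)
6^3 ≡ 59 (mod 157)
6^4 ≡ 40 (mod 157)
6^6 ≡ 27 (mod 157)
6^12 ≡ 101 (mod 157)
6^13 ≡ 135 (mod 157)
6^26 ≡ 13 (mod 157)
6^39 ≡ 28 (mod 157)
6^52 ≡ 12 (mod 157)
6^78 ≡ 156 (mod 157)
6^156 ≡ 1 (mod 157) ✓
Thus |⟨6⟩| = ord(6) = 156.
[(Z/157Z)^× : ⟨6⟩] = 156/156 = 1.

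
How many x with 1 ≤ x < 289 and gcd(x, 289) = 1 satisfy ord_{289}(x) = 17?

16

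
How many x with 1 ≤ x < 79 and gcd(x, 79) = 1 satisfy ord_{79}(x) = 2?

1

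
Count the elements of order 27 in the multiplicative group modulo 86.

0

φ(86) = φ(2)·φ(43) = 1·42 = 42 = 2 · 3 · 7.
Since (Z/86Z)^× is cyclic of order 42, the number of elements of order d is φ(d) when d | 42 and 0 otherwise.
Since 27 ∤ 42, the count is 0.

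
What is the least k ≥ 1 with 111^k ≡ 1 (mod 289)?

136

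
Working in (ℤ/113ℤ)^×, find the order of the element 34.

112

ord(34) | φ(113) = 113 − 1 = 112 = 2^4 · 7.
Divisors of 112: 1, 2, 4, 7, 8, 14, 16, 28, 56, 112.
Compute 34^d (mod 113) for the divisors d until we hit 1:
34^1 ≡ 34 (mod 113)
34^2 ≡ 26 (mod 113)
34^4 ≡ 111 (mod 113)
34^7 ≡ 40 (mod 113)
34^8 ≡ 4 (mod 113)
34^14 ≡ 18 (mod 113)
34^16 ≡ 16 (mod 113)
34^28 ≡ 98 (mod 113)
34^56 ≡ 112 (mod 113)
34^112 ≡ 1 (mod 113) ✓
So ord_113(34) = 112.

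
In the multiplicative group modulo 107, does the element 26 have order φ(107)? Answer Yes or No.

Yes

φ(107) = 107 − 1 = 106 = 2 · 53.
An element g generates (Z/107Z)^× iff g^(106/q) ≢ 1 (mod 107) for each prime q ∈ {2, 53}.
26^53 ≡ 106 (mod 107)  [q = 2: ≢ 1 ✓]
26^2 ≡ 34 (mod 107)  [q = 53: ≢ 1 ✓]
All checks pass, so 26 has order 106 and is a primitive root modulo 107.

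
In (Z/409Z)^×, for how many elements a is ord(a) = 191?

0

φ(409) = 409 − 1 = 408 = 2^3 · 3 · 17.
In a cyclic group of order 408, there are φ(d) elements of order d for each divisor d of 408, and zero for non-divisors.
191 does not divide 408, so no element of (Z/409Z)^× has order 191.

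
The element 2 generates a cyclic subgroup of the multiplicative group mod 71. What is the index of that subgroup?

2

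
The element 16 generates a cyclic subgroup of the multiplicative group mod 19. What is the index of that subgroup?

2

The order of 16 must divide φ(19) = 19 − 1 = 18 = 2 · 3^2.
Divisors of 18: 1, 2, 3, 6, 9, 18.
Compute 16^d (mod 19) for the divisors d until we hit 1:
16^1 ≡ 16 (mod 19)
16^2 ≡ 9 (mod 19)
16^3 ≡ 11 (mod 19)
16^6 ≡ 7 (mod 19)
16^9 ≡ 1 (mod 19) ✓
So ord_19(16) = 9, hence |⟨16⟩| = 9.
Index = |(Z/19Z)^×| / |⟨16⟩| = 18 / 9 = 2.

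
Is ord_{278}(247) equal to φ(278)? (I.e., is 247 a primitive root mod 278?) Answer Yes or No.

Yes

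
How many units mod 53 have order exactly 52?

φ(53) = 53 − 1 = 52 = 2^2 · 13.
Since (Z/53Z)^× is cyclic of order 52, the number of elements of order d is φ(d) when d | 52 and 0 otherwise.
52 = 2^2 · 13 divides 52, and φ(52) = 24.

24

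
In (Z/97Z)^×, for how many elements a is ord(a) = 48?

φ(97) = 97 − 1 = 96 = 2^5 · 3.
Since (Z/97Z)^× is cyclic of order 96, the number of elements of order d is φ(d) when d | 96 and 0 otherwise.
48 = 2^4 · 3 divides 96, and φ(48) = 16.

16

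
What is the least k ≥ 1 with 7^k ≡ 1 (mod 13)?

12

Since 7 ∈ (Z/13Z)^×, its order divides φ(13) = 13 − 1 = 12 = 2^2 · 3.
Divisors of 12: 1, 2, 3, 4, 6, 12.
Check 7^d mod 13 for each divisor in increasing order:
7^1 ≡ 7 (mod 13)
7^2 ≡ 10 (mod 13)
7^3 ≡ 5 (mod 13)
7^4 ≡ 9 (mod 13)
7^6 ≡ 12 (mod 13)
7^12 ≡ 1 (mod 13) ✓
So ord_13(7) = 12.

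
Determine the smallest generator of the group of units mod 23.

φ(23) = 23 − 1 = 22 = 2 · 11.
g is a primitive root iff g^(22/q) ≢ 1 (mod 23) for each prime q ∈ {2, 11}.
g = 2: 2^11 ≡ 1 — hits 1, so not a primitive root.
g = 3: 3^11 ≡ 1 — hits 1, so not a primitive root.
g = 4: 4^11 ≡ 1 — hits 1, so not a primitive root.
g = 5: 5^11 ≡ 22; 5^2 ≡ 2 — none is 1, so 5 is a primitive root.
So 5 is the smallest generator of (Z/23Z)^×.

5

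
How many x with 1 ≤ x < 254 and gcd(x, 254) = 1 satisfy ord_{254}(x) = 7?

φ(254) = φ(2)·φ(127) = 1·126 = 126 = 2 · 3^2 · 7.
In a cyclic group of order 126, there are φ(d) elements of order d for each divisor d of 126, and zero for non-divisors.
7 | 126, and φ(7) = 7 − 1 = 6.

6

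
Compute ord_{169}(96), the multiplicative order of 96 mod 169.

52

By Lagrange's theorem, ord_169(96) divides φ(169) = φ(13^2) = 13·(13−1) = 156 = 2^2 · 3 · 13.
Divisors of 156: 1, 2, 3, 4, 6, 12, 13, 26, 39, 52, 78, 156.
Check 96^d mod 169 for each divisor in increasing order:
96^1 ≡ 96
96^2 ≡ 90
96^3 ≡ 21
96^4 ≡ 157
96^6 ≡ 103
96^12 ≡ 131
96^13 ≡ 70
96^26 ≡ 168
96^39 ≡ 99
96^52 ≡ 1
The smallest such exponent is 52, so the order of 96 is 52.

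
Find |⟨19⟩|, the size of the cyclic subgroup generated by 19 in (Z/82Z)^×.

40

The order of 19 must divide φ(82) = φ(2)·φ(41) = 1·40 = 40 = 2^3 · 5.
Divisors of 40: 1, 2, 4, 5, 8, 10, 20, 40.
Test each divisor d:
19^1 ≡ 19 (mod 82)
19^2 ≡ 33 (mod 82)
19^4 ≡ 23 (mod 82)
19^5 ≡ 27 (mod 82)
19^8 ≡ 37 (mod 82)
19^10 ≡ 73 (mod 82)
19^20 ≡ 81 (mod 82)
19^40 ≡ 1 (mod 82) ✓
Therefore the multiplicative order of 19 modulo 82 is 40.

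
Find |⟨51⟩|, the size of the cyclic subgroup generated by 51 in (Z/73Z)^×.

The order of 51 must divide φ(73) = 73 − 1 = 72 = 2^3 · 3^2.
Divisors of 72: 1, 2, 3, 4, 6, 8, 9, 12, 18, 24, 36, 72.
Evaluate successive powers at the divisors of 72:
51^1 ≡ 51
51^2 ≡ 46
51^3 ≡ 10
51^4 ≡ 72
51^6 ≡ 27
51^8 ≡ 1
Hence ord(51) = 8.

8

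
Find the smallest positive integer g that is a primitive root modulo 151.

6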